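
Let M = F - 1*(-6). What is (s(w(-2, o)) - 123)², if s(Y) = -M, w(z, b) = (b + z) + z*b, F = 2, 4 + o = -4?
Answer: 17161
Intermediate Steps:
o = -8 (o = -4 - 4 = -8)
w(z, b) = b + z + b*z (w(z, b) = (b + z) + b*z = b + z + b*z)
M = 8 (M = 2 - 1*(-6) = 2 + 6 = 8)
s(Y) = -8 (s(Y) = -1*8 = -8)
(s(w(-2, o)) - 123)² = (-8 - 123)² = (-131)² = 17161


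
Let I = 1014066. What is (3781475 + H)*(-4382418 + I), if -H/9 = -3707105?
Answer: -125118849747840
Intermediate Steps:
H = 33363945 (H = -9*(-3707105) = 33363945)
(3781475 + H)*(-4382418 + I) = (3781475 + 33363945)*(-4382418 + 1014066) = 37145420*(-3368352) = -125118849747840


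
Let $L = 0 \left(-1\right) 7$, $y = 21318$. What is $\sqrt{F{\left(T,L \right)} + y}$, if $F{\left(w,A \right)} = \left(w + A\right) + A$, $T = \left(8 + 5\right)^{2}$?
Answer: $\sqrt{21487} \approx 146.58$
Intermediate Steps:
$L = 0$ ($L = 0 \cdot 7 = 0$)
$T = 169$ ($T = 13^{2} = 169$)
$F{\left(w,A \right)} = w + 2 A$ ($F{\left(w,A \right)} = \left(A + w\right) + A = w + 2 A$)
$\sqrt{F{\left(T,L \right)} + y} = \sqrt{\left(169 + 2 \cdot 0\right) + 21318} = \sqrt{\left(169 + 0\right) + 21318} = \sqrt{169 + 21318} = \sqrt{21487}$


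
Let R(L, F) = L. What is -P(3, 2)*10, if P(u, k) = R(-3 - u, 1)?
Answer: 60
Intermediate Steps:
P(u, k) = -3 - u
-P(3, 2)*10 = -(-3 - 1*3)*10 = -(-3 - 3)*10 = -1*(-6)*10 = 6*10 = 60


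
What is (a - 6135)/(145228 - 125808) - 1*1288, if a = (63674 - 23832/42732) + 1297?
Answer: -2962054585/2305154 ≈ -1285.0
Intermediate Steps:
a = 77119915/1187 (a = (63674 - 23832*1/42732) + 1297 = (63674 - 662/1187) + 1297 = 75580376/1187 + 1297 = 77119915/1187 ≈ 64970.)
(a - 6135)/(145228 - 125808) - 1*1288 = (77119915/1187 - 6135)/(145228 - 125808) - 1*1288 = (69837670/1187)/19420 - 1288 = (69837670/1187)*(1/19420) - 1288 = 6983767/2305154 - 1288 = -2962054585/2305154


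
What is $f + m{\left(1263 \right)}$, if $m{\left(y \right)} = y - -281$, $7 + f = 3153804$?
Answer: $3155341$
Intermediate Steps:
$f = 3153797$ ($f = -7 + 3153804 = 3153797$)
$m{\left(y \right)} = 281 + y$ ($m{\left(y \right)} = y + 281 = 281 + y$)
$f + m{\left(1263 \right)} = 3153797 + \left(281 + 1263\right) = 3153797 + 1544 = 3155341$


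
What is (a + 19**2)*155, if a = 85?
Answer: 69130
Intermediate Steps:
(a + 19**2)*155 = (85 + 19**2)*155 = (85 + 361)*155 = 446*155 = 69130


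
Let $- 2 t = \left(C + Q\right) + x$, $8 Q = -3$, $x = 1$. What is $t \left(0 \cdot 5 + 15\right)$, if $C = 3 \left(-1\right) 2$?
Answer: $\frac{645}{16} \approx 40.313$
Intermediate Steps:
$C = -6$ ($C = \left(-3\right) 2 = -6$)
$Q = - \frac{3}{8}$ ($Q = \frac{1}{8} \left(-3\right) = - \frac{3}{8} \approx -0.375$)
$t = \frac{43}{16}$ ($t = - \frac{\left(-6 - \frac{3}{8}\right) + 1}{2} = - \frac{- \frac{51}{8} + 1}{2} = \left(- \frac{1}{2}\right) \left(- \frac{43}{8}\right) = \frac{43}{16} \approx 2.6875$)
$t \left(0 \cdot 5 + 15\right) = \frac{43 \left(0 \cdot 5 + 15\right)}{16} = \frac{43 \left(0 + 15\right)}{16} = \frac{43}{16} \cdot 15 = \frac{645}{16}$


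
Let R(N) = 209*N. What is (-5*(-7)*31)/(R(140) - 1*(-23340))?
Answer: 217/10520 ≈ 0.020627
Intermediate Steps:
(-5*(-7)*31)/(R(140) - 1*(-23340)) = (-5*(-7)*31)/(209*140 - 1*(-23340)) = (35*31)/(29260 + 23340) = 1085/52600 = 1085*(1/52600) = 217/10520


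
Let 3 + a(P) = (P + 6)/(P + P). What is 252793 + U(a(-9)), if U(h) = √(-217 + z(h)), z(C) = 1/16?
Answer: 252793 + I*√3471/4 ≈ 2.5279e+5 + 14.729*I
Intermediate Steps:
z(C) = 1/16
a(P) = -3 + (6 + P)/(2*P) (a(P) = -3 + (P + 6)/(P + P) = -3 + (6 + P)/((2*P)) = -3 + (6 + P)*(1/(2*P)) = -3 + (6 + P)/(2*P))
U(h) = I*√3471/4 (U(h) = √(-217 + 1/16) = √(-3471/16) = I*√3471/4)
252793 + U(a(-9)) = 252793 + I*√3471/4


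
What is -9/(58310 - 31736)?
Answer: -3/8858 ≈ -0.00033868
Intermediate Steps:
-9/(58310 - 31736) = -9/26574 = (1/26574)*(-9) = -3/8858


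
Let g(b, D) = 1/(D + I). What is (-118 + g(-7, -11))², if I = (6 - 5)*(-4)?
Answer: 3136441/225 ≈ 13940.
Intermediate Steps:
I = -4 (I = 1*(-4) = -4)
g(b, D) = 1/(-4 + D) (g(b, D) = 1/(D - 4) = 1/(-4 + D))
(-118 + g(-7, -11))² = (-118 + 1/(-4 - 11))² = (-118 + 1/(-15))² = (-118 - 1/15)² = (-1771/15)² = 3136441/225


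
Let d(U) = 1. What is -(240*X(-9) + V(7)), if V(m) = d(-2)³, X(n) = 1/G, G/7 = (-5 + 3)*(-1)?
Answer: -127/7 ≈ -18.143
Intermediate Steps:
G = 14 (G = 7*((-5 + 3)*(-1)) = 7*(-2*(-1)) = 7*2 = 14)
X(n) = 1/14
V(m) = 1 (V(m) = 1³ = 1)
-(240*X(-9) + V(7)) = -(240*(1/14) + 1) = -(120/7 + 1) = -1*127/7 = -127/7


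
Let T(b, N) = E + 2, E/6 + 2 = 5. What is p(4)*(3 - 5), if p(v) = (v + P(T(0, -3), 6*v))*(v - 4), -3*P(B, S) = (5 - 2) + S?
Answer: 0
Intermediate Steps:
E = 18 (E = -12 + 6*5 = -12 + 30 = 18)
T(b, N) = 20 (T(b, N) = 18 + 2 = 20)
P(B, S) = -1 - S/3 (P(B, S) = -((5 - 2) + S)/3 = -(3 + S)/3 = -1 - S/3)
p(v) = (-1 - v)*(-4 + v) (p(v) = (v + (-1 - 2*v))*(v - 4) = (v + (-1 - 2*v))*(-4 + v) = (-1 - v)*(-4 + v))
p(4)*(3 - 5) = (4 - 1*4**2 + 3*4)*(3 - 5) = (4 - 1*16 + 12)*(-2) = (4 - 16 + 12)*(-2) = 0*(-2) = 0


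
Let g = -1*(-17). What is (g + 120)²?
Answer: 18769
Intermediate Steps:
g = 17
(g + 120)² = (17 + 120)² = 137² = 18769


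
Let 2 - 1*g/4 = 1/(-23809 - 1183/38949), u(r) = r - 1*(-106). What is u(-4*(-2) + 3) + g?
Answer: 28979349074/231834481 ≈ 125.00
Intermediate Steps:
u(r) = 106 + r (u(r) = r + 106 = 106 + r)
g = 1854714797/231834481 (g = 8 - 4/(-23809 - 1183/38949) = 8 - 4/(-927337924/38949) = 8 - 4*(-38949/927337924) = 8 + 38949/231834481 = 1854714797/231834481 ≈ 8.0002)
u(-4*(-2) + 3) + g = (106 + (-4*(-2) + 3)) + 1854714797/231834481 = (106 + (8 + 3)) + 1854714797/231834481 = (106 + 11) + 1854714797/231834481 = 117 + 1854714797/231834481 = 28979349074/231834481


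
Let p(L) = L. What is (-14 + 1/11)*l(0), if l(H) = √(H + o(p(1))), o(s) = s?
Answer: -153/11 ≈ -13.909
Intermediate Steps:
l(H) = √(1 + H) (l(H) = √(H + 1) = √(1 + H))
(-14 + 1/11)*l(0) = (-14 + 1/11)*√(1 + 0) = (-14 + 1*(1/11))*√1 = (-14 + 1/11)*1 = -153/11*1 = -153/11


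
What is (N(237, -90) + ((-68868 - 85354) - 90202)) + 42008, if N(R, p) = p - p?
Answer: -202416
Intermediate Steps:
N(R, p) = 0
(N(237, -90) + ((-68868 - 85354) - 90202)) + 42008 = (0 + ((-68868 - 85354) - 90202)) + 42008 = (0 + (-154222 - 90202)) + 42008 = (0 - 244424) + 42008 = -244424 + 42008 = -202416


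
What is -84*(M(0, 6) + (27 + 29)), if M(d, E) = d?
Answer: -4704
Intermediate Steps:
-84*(M(0, 6) + (27 + 29)) = -84*(0 + (27 + 29)) = -84*(0 + 56) = -84*56 = -4704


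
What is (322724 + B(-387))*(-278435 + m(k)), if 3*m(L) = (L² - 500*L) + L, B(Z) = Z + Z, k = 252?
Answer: -96321966850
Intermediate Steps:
B(Z) = 2*Z
m(L) = -499*L/3 + L²/3 (m(L) = ((L² - 500*L) + L)/3 = (L² - 499*L)/3 = -499*L/3 + L²/3)
(322724 + B(-387))*(-278435 + m(k)) = (322724 + 2*(-387))*(-278435 + (⅓)*252*(-499 + 252)) = (322724 - 774)*(-278435 + (⅓)*252*(-247)) = 321950*(-278435 - 20748) = 321950*(-299183) = -96321966850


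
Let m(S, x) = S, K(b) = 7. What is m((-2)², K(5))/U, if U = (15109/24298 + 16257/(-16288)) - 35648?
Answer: -791531648/7054204505573 ≈ -0.00011221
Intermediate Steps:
U = -7054204505573/197882912 (U = (15109*(1/24298) + 16257*(-1/16288)) - 35648 = (15109/24298 - 16257/16288) - 35648 = -74458597/197882912 - 35648 = -7054204505573/197882912 ≈ -35648.)
m((-2)², K(5))/U = (-2)²/(-7054204505573/197882912) = 4*(-197882912/7054204505573) = -791531648/7054204505573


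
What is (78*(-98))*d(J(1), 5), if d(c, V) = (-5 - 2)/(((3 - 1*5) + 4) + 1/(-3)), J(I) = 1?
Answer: 160524/5 ≈ 32105.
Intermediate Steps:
d(c, V) = -21/5 (d(c, V) = -7/(((3 - 5) + 4) - ⅓) = -7/((-2 + 4) - ⅓) = -7/(2 - ⅓) = -7/5/3 = -7*⅗ = -21/5)
(78*(-98))*d(J(1), 5) = (78*(-98))*(-21/5) = -7644*(-21/5) = 160524/5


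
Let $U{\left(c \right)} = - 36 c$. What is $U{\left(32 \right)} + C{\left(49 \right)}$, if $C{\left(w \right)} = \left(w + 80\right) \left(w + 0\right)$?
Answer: $5169$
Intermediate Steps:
$C{\left(w \right)} = w \left(80 + w\right)$ ($C{\left(w \right)} = \left(80 + w\right) w = w \left(80 + w\right)$)
$U{\left(32 \right)} + C{\left(49 \right)} = \left(-36\right) 32 + 49 \left(80 + 49\right) = -1152 + 49 \cdot 129 = -1152 + 6321 = 5169$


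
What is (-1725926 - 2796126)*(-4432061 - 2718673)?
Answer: 32335990986168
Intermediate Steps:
(-1725926 - 2796126)*(-4432061 - 2718673) = -4522052*(-7150734) = 32335990986168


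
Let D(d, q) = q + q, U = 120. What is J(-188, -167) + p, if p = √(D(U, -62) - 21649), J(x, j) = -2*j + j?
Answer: 167 + I*√21773 ≈ 167.0 + 147.56*I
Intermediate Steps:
D(d, q) = 2*q
J(x, j) = -j
p = I*√21773 (p = √(2*(-62) - 21649) = √(-124 - 21649) = √(-21773) = I*√21773 ≈ 147.56*I)
J(-188, -167) + p = -1*(-167) + I*√21773 = 167 + I*√21773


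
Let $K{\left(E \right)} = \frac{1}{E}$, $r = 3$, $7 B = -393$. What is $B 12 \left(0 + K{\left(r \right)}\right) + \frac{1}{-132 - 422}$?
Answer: $- \frac{870895}{3878} \approx -224.57$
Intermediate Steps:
$B = - \frac{393}{7}$ ($B = \frac{1}{7} \left(-393\right) = - \frac{393}{7} \approx -56.143$)
$B 12 \left(0 + K{\left(r \right)}\right) + \frac{1}{-132 - 422} = - \frac{393 \cdot 12 \left(0 + \frac{1}{3}\right)}{7} + \frac{1}{-132 - 422} = - \frac{393 \cdot 12 \left(0 + \frac{1}{3}\right)}{7} + \frac{1}{-554} = - \frac{393 \cdot 12 \cdot \frac{1}{3}}{7} - \frac{1}{554} = \left(- \frac{393}{7}\right) 4 - \frac{1}{554} = - \frac{1572}{7} - \frac{1}{554} = - \frac{870895}{3878}$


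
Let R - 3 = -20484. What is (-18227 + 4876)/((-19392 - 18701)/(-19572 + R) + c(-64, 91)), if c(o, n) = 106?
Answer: -534747603/4283711 ≈ -124.83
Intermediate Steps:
R = -20481 (R = 3 - 20484 = -20481)
(-18227 + 4876)/((-19392 - 18701)/(-19572 + R) + c(-64, 91)) = (-18227 + 4876)/((-19392 - 18701)/(-19572 - 20481) + 106) = -13351/(-38093/(-40053) + 106) = -13351/(-38093*(-1/40053) + 106) = -13351/(38093/40053 + 106) = -13351/4283711/40053 = -13351*40053/4283711 = -534747603/4283711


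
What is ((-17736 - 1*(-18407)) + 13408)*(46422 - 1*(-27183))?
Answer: 1036284795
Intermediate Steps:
((-17736 - 1*(-18407)) + 13408)*(46422 - 1*(-27183)) = ((-17736 + 18407) + 13408)*(46422 + 27183) = (671 + 13408)*73605 = 14079*73605 = 1036284795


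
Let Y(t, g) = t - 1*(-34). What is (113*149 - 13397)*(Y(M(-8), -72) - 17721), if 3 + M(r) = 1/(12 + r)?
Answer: -60852740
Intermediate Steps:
M(r) = -3 + 1/(12 + r)
Y(t, g) = 34 + t (Y(t, g) = t + 34 = 34 + t)
(113*149 - 13397)*(Y(M(-8), -72) - 17721) = (113*149 - 13397)*((34 + (-35 - 3*(-8))/(12 - 8)) - 17721) = (16837 - 13397)*((34 + (-35 + 24)/4) - 17721) = 3440*((34 + (¼)*(-11)) - 17721) = 3440*((34 - 11/4) - 17721) = 3440*(125/4 - 17721) = 3440*(-70759/4) = -60852740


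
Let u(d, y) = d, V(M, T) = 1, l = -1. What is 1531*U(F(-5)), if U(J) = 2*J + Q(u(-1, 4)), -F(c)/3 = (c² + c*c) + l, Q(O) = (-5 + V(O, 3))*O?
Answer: -443990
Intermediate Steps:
Q(O) = -4*O (Q(O) = (-5 + 1)*O = -4*O)
F(c) = 3 - 6*c² (F(c) = -3*((c² + c*c) - 1) = -3*((c² + c²) - 1) = -3*(2*c² - 1) = -3*(-1 + 2*c²) = 3 - 6*c²)
U(J) = 4 + 2*J (U(J) = 2*J - 4*(-1) = 2*J + 4 = 4 + 2*J)
1531*U(F(-5)) = 1531*(4 + 2*(3 - 6*(-5)²)) = 1531*(4 + 2*(3 - 6*25)) = 1531*(4 + 2*(3 - 150)) = 1531*(4 + 2*(-147)) = 1531*(4 - 294) = 1531*(-290) = -443990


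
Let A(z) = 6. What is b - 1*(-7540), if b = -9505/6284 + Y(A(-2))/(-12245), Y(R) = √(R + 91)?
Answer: 47371855/6284 - √97/12245 ≈ 7538.5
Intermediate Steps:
Y(R) = √(91 + R)
b = -9505/6284 - √97/12245 (b = -9505/6284 + √(91 + 6)/(-12245) = -9505*1/6284 + √97*(-1/12245) = -9505/6284 - √97/12245 ≈ -1.5134)
b - 1*(-7540) = (-9505/6284 - √97/12245) - 1*(-7540) = (-9505/6284 - √97/12245) + 7540 = 47371855/6284 - √97/12245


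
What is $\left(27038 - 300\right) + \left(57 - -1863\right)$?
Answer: $28658$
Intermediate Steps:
$\left(27038 - 300\right) + \left(57 - -1863\right) = 26738 + \left(57 + 1863\right) = 26738 + 1920 = 28658$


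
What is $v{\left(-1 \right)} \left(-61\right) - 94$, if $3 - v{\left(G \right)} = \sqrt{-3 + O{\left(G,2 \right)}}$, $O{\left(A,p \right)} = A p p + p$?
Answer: $-277 + 61 i \sqrt{5} \approx -277.0 + 136.4 i$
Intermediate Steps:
$O{\left(A,p \right)} = p + A p^{2}$ ($O{\left(A,p \right)} = A p^{2} + p = p + A p^{2}$)
$v{\left(G \right)} = 3 - \sqrt{-1 + 4 G}$ ($v{\left(G \right)} = 3 - \sqrt{-3 + 2 \left(1 + G 2\right)} = 3 - \sqrt{-3 + 2 \left(1 + 2 G\right)} = 3 - \sqrt{-3 + \left(2 + 4 G\right)} = 3 - \sqrt{-1 + 4 G}$)
$v{\left(-1 \right)} \left(-61\right) - 94 = \left(3 - \sqrt{-1 + 4 \left(-1\right)}\right) \left(-61\right) - 94 = \left(3 - \sqrt{-1 - 4}\right) \left(-61\right) - 94 = \left(3 - \sqrt{-5}\right) \left(-61\right) - 94 = \left(3 - i \sqrt{5}\right) \left(-61\right) - 94 = \left(-183 + 61 i \sqrt{5}\right) - 94 = -277 + 61 i \sqrt{5}$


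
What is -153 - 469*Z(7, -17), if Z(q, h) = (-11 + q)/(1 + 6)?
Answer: 115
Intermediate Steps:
Z(q, h) = -11/7 + q/7 (Z(q, h) = (-11 + q)/7 = (-11 + q)*(⅐) = -11/7 + q/7)
-153 - 469*Z(7, -17) = -153 - 469*(-11/7 + (⅐)*7) = -153 - 469*(-11/7 + 1) = -153 - 469*(-4/7) = -153 + 268 = 115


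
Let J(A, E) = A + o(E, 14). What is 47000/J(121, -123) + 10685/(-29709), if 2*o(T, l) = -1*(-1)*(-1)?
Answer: 2790070915/7159869 ≈ 389.68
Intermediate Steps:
o(T, l) = -½ (o(T, l) = (-1*(-1)*(-1))/2 = (1*(-1))/2 = (½)*(-1) = -½)
J(A, E) = -½ + A (J(A, E) = A - ½ = -½ + A)
47000/J(121, -123) + 10685/(-29709) = 47000/(-½ + 121) + 10685/(-29709) = 47000/(241/2) + 10685*(-1/29709) = 47000*(2/241) - 10685/29709 = 94000/241 - 10685/29709 = 2790070915/7159869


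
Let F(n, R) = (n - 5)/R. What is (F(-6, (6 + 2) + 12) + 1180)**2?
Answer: 556440921/400 ≈ 1.3911e+6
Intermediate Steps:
F(n, R) = (-5 + n)/R
(F(-6, (6 + 2) + 12) + 1180)**2 = ((-5 - 6)/((6 + 2) + 12) + 1180)**2 = (-11/(8 + 12) + 1180)**2 = (-11/20 + 1180)**2 = (23589/20)**2 = 556440921/400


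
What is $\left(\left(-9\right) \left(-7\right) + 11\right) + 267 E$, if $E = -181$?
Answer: $-48253$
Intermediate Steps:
$\left(\left(-9\right) \left(-7\right) + 11\right) + 267 E = \left(\left(-9\right) \left(-7\right) + 11\right) + 267 \left(-181\right) = \left(63 + 11\right) - 48327 = 74 - 48327 = -48253$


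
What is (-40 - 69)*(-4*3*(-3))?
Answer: -3924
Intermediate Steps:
(-40 - 69)*(-4*3*(-3)) = -(-1308)*(-3) = -109*36 = -3924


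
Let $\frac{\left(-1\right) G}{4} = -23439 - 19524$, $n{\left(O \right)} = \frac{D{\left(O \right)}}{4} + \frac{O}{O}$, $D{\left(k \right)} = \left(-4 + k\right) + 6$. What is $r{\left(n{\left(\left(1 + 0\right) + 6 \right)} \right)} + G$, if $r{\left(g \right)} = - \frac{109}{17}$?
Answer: $\frac{2921375}{17} \approx 1.7185 \cdot 10^{5}$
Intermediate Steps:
$D{\left(k \right)} = 2 + k$
$n{\left(O \right)} = \frac{3}{2} + \frac{O}{4}$ ($n{\left(O \right)} = \frac{2 + O}{4} + \frac{O}{O} = \left(2 + O\right) \frac{1}{4} + 1 = \left(\frac{1}{2} + \frac{O}{4}\right) + 1 = \frac{3}{2} + \frac{O}{4}$)
$r{\left(g \right)} = - \frac{109}{17}$ ($r{\left(g \right)} = \left(-109\right) \frac{1}{17} = - \frac{109}{17}$)
$G = 171852$ ($G = - 4 \left(-23439 - 19524\right) = \left(-4\right) \left(-42963\right) = 171852$)
$r{\left(n{\left(\left(1 + 0\right) + 6 \right)} \right)} + G = - \frac{109}{17} + 171852 = \frac{2921375}{17}$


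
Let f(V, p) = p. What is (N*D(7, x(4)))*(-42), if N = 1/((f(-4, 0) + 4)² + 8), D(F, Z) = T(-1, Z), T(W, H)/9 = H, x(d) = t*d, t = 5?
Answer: -315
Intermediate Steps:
x(d) = 5*d
T(W, H) = 9*H
D(F, Z) = 9*Z
N = 1/24 (N = 1/((0 + 4)² + 8) = 1/(4² + 8) = 1/(16 + 8) = 1/24 ≈ 0.041667)
(N*D(7, x(4)))*(-42) = ((9*(5*4))/24)*(-42) = ((9*20)/24)*(-42) = ((1/24)*180)*(-42) = (15/2)*(-42) = -315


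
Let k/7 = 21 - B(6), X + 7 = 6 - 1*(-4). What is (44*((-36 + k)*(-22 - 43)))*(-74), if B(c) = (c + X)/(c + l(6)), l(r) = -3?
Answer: 19047600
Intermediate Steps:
X = 3 (X = -7 + (6 - 1*(-4)) = -7 + (6 + 4) = -7 + 10 = 3)
B(c) = (3 + c)/(-3 + c) (B(c) = (c + 3)/(c - 3) = (3 + c)/(-3 + c))
k = 126 (k = 7*(21 - (3 + 6)/(-3 + 6)) = 7*(21 - 9/3) = 7*(21 - 1*3) = 7*(21 - 3) = 7*18 = 126)
(44*((-36 + k)*(-22 - 43)))*(-74) = (44*((-36 + 126)*(-22 - 43)))*(-74) = (44*(90*(-65)))*(-74) = (44*(-5850))*(-74) = -257400*(-74) = 19047600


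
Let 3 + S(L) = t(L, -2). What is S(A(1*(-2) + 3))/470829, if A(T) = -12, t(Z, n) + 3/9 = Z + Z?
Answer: -82/1412487 ≈ -5.8054e-5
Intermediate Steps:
t(Z, n) = -⅓ + 2*Z (t(Z, n) = -⅓ + (Z + Z) = -⅓ + 2*Z)
S(L) = -10/3 + 2*L (S(L) = -3 + (-⅓ + 2*L) = -10/3 + 2*L)
S(A(1*(-2) + 3))/470829 = (-10/3 + 2*(-12))/470829 = (-10/3 - 24)*(1/470829) = -82/3*1/470829 = -82/1412487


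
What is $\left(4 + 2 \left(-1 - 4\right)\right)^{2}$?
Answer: $36$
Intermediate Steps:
$\left(4 + 2 \left(-1 - 4\right)\right)^{2} = \left(4 + 2 \left(-5\right)\right)^{2} = \left(4 - 10\right)^{2} = \left(-6\right)^{2} = 36$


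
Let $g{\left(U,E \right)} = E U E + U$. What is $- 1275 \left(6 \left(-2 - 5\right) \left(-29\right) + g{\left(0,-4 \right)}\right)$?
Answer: $-1552950$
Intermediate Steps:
$g{\left(U,E \right)} = U + U E^{2}$ ($g{\left(U,E \right)} = U E^{2} + U = U + U E^{2}$)
$- 1275 \left(6 \left(-2 - 5\right) \left(-29\right) + g{\left(0,-4 \right)}\right) = - 1275 \left(6 \left(-2 - 5\right) \left(-29\right) + 0 \left(1 + \left(-4\right)^{2}\right)\right) = - 1275 \left(6 \left(-7\right) \left(-29\right) + 0 \left(1 + 16\right)\right) = - 1275 \left(\left(-42\right) \left(-29\right) + 0 \cdot 17\right) = - 1275 \left(1218 + 0\right) = \left(-1275\right) 1218 = -1552950$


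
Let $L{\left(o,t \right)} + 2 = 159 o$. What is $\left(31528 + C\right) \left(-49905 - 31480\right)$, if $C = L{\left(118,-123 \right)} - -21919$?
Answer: $-5876566695$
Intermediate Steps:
$L{\left(o,t \right)} = -2 + 159 o$
$C = 40679$ ($C = \left(-2 + 159 \cdot 118\right) - -21919 = \left(-2 + 18762\right) + 21919 = 18760 + 21919 = 40679$)
$\left(31528 + C\right) \left(-49905 - 31480\right) = \left(31528 + 40679\right) \left(-49905 - 31480\right) = 72207 \left(-81385\right) = -5876566695$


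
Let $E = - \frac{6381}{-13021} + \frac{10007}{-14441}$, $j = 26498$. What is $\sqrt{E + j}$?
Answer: $\frac{2 \sqrt{234224862501433246093}}{188036261} \approx 162.78$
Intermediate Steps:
$E = - \frac{38153126}{188036261}$ ($E = \left(-6381\right) \left(- \frac{1}{13021}\right) + 10007 \left(- \frac{1}{14441}\right) = \frac{6381}{13021} - \frac{10007}{14441} = - \frac{38153126}{188036261} \approx -0.2029$)
$\sqrt{E + j} = \sqrt{- \frac{38153126}{188036261} + 26498} = \sqrt{\frac{4982546690852}{188036261}} = \frac{2 \sqrt{234224862501433246093}}{188036261}$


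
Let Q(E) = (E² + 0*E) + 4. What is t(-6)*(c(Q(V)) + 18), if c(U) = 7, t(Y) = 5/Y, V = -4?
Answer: -125/6 ≈ -20.833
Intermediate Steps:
Q(E) = 4 + E² (Q(E) = (E² + 0) + 4 = E² + 4 = 4 + E²)
t(-6)*(c(Q(V)) + 18) = (5/(-6))*(7 + 18) = (5*(-⅙))*25 = -⅚*25 = -125/6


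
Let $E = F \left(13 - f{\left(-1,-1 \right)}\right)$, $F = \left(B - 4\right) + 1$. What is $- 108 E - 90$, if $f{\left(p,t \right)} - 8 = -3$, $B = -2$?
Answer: $4230$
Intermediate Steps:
$f{\left(p,t \right)} = 5$ ($f{\left(p,t \right)} = 8 - 3 = 5$)
$F = -5$ ($F = \left(-2 - 4\right) + 1 = -6 + 1 = -5$)
$E = -40$ ($E = - 5 \left(13 - 5\right) = \left(-5\right) 8 = -40$)
$- 108 E - 90 = \left(-108\right) \left(-40\right) - 90 = 4320 - 90 = 4230$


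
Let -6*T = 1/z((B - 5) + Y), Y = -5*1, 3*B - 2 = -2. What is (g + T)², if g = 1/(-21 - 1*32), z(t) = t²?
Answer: 426409/1011240000 ≈ 0.00042167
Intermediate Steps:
B = 0 (B = ⅔ + (⅓)*(-2) = ⅔ - ⅔ = 0)
Y = -5
T = -1/600 (T = -1/(6*((0 - 5) - 5)²) = -1/(6*(-5 - 5)²) = -1/(6*((-10)²)) = -⅙/100 = -⅙*1/100 = -1/600 ≈ -0.0016667)
g = -1/53 (g = 1/(-21 - 32) = 1/(-53) = -1/53 ≈ -0.018868)
(g + T)² = (-1/53 - 1/600)² = (-653/31800)² = 426409/1011240000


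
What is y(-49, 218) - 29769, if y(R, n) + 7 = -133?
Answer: -29909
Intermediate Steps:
y(R, n) = -140 (y(R, n) = -7 - 133 = -140)
y(-49, 218) - 29769 = -140 - 29769 = -29909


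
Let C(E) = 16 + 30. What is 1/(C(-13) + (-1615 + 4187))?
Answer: 1/2618 ≈ 0.00038197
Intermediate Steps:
C(E) = 46
1/(C(-13) + (-1615 + 4187)) = 1/(46 + (-1615 + 4187)) = 1/(46 + 2572) = 1/2618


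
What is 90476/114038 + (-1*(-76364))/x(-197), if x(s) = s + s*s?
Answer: 1525232143/550404407 ≈ 2.7711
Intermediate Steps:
x(s) = s + s²
90476/114038 + (-1*(-76364))/x(-197) = 90476/114038 + (-1*(-76364))/((-197*(1 - 197))) = 90476*(1/114038) + 76364/((-197*(-196))) = 45238/57019 + 76364/38612 = 45238/57019 + 76364*(1/38612) = 45238/57019 + 19091/9653 = 1525232143/550404407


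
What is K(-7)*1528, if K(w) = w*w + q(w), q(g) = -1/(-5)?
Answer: 375888/5 ≈ 75178.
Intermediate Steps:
q(g) = ⅕ (q(g) = -1*(-⅕) = ⅕)
K(w) = ⅕ + w² (K(w) = w*w + ⅕ = w² + ⅕ = ⅕ + w²)
K(-7)*1528 = (⅕ + (-7)²)*1528 = (⅕ + 49)*1528 = (246/5)*1528 = 375888/5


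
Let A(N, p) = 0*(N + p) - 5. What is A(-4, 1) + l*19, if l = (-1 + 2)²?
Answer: 14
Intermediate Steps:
l = 1 (l = 1² = 1)
A(N, p) = -5 (A(N, p) = 0 - 5 = -5)
A(-4, 1) + l*19 = -5 + 1*19 = -5 + 19 = 14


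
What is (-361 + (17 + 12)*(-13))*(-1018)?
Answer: 751284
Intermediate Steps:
(-361 + (17 + 12)*(-13))*(-1018) = (-361 + 29*(-13))*(-1018) = (-361 - 377)*(-1018) = -738*(-1018) = 751284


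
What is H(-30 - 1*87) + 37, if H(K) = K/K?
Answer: 38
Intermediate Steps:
H(K) = 1
H(-30 - 1*87) + 37 = 1 + 37 = 38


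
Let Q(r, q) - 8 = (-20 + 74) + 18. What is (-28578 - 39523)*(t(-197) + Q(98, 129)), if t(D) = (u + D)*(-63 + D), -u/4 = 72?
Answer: -8592984180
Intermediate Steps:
u = -288 (u = -4*72 = -288)
Q(r, q) = 80 (Q(r, q) = 8 + ((-20 + 74) + 18) = 8 + (54 + 18) = 8 + 72 = 80)
t(D) = (-288 + D)*(-63 + D)
(-28578 - 39523)*(t(-197) + Q(98, 129)) = (-28578 - 39523)*((18144 + (-197)² - 351*(-197)) + 80) = -68101*((18144 + 38809 + 69147) + 80) = -68101*(126100 + 80) = -68101*126180 = -8592984180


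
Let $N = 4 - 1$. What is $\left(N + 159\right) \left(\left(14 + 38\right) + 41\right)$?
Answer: $15066$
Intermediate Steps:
$N = 3$
$\left(N + 159\right) \left(\left(14 + 38\right) + 41\right) = \left(3 + 159\right) \left(\left(14 + 38\right) + 41\right) = 162 \left(52 + 41\right) = 162 \cdot 93 = 15066$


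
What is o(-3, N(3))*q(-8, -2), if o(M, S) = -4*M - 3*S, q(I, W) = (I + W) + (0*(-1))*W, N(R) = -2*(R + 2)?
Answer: -420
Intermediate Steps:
N(R) = -4 - 2*R (N(R) = -2*(2 + R) = -4 - 2*R)
q(I, W) = I + W (q(I, W) = (I + W) + 0*W = (I + W) + 0 = I + W)
o(-3, N(3))*q(-8, -2) = (-4*(-3) - 3*(-4 - 2*3))*(-8 - 2) = (12 - 3*(-4 - 6))*(-10) = (12 - 3*(-10))*(-10) = (12 + 30)*(-10) = 42*(-10) = -420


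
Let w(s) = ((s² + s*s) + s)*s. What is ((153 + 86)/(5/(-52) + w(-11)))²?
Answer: 154455184/17460186769 ≈ 0.0088461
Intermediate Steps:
w(s) = s*(s + 2*s²) (w(s) = ((s² + s²) + s)*s = (2*s² + s)*s = (s + 2*s²)*s = s*(s + 2*s²))
((153 + 86)/(5/(-52) + w(-11)))² = ((153 + 86)/(5/(-52) + (-11)²*(1 + 2*(-11))))² = (239/(5*(-1/52) + 121*(1 - 22)))² = (239/(-5/52 + 121*(-21)))² = (239/(-5/52 - 2541))² = (239/(-132137/52))² = (239*(-52/132137))² = (-12428/132137)² = 154455184/17460186769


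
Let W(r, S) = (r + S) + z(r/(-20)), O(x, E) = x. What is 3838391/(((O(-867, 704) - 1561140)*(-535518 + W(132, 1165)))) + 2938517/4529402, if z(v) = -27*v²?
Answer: 30718520828090109491/47348899239055521696 ≈ 0.64877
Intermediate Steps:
W(r, S) = S + r - 27*r²/400 (W(r, S) = (r + S) - 27*r²/400 = (S + r) - 27*r²/400 = S + r - 27*r²/400)
3838391/(((O(-867, 704) - 1561140)*(-535518 + W(132, 1165)))) + 2938517/4529402 = 3838391/(((-867 - 1561140)*(-535518 + (1165 + 132 - 27/400*132²)))) + 2938517/4529402 = 3838391/((-1562007*(-535518 + (1165 + 132 - 27/400*17424)))) + 2938517*(1/4529402) = 3838391/((-1562007*(-535518 + (1165 + 132 - 29403/25)))) + 2938517/4529402 = 3838391/((-1562007*(-535518 + 3022/25))) + 2938517/4529402 = 3838391/((-1562007*(-13384928/25))) + 2938517/4529402 = 3838391/(20907351230496/25) + 2938517/4529402 = 3838391*(25/20907351230496) + 2938517/4529402 = 95959775/20907351230496 + 2938517/4529402 = 30718520828090109491/47348899239055521696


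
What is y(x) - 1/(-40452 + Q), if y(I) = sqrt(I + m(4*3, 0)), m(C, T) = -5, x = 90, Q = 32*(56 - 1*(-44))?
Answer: 1/37252 + sqrt(85) ≈ 9.2196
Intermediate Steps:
Q = 3200 (Q = 32*(56 + 44) = 32*100 = 3200)
y(I) = sqrt(-5 + I) (y(I) = sqrt(I - 5) = sqrt(-5 + I))
y(x) - 1/(-40452 + Q) = sqrt(-5 + 90) - 1/(-40452 + 3200) = sqrt(85) - 1/(-37252) = sqrt(85) - 1*(-1/37252) = sqrt(85) + 1/37252 = 1/37252 + sqrt(85)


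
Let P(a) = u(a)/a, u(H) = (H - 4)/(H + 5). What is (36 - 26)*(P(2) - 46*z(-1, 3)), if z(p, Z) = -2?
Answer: 6430/7 ≈ 918.57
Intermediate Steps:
u(H) = (-4 + H)/(5 + H)
P(a) = (-4 + a)/(a*(5 + a)) (P(a) = ((-4 + a)/(5 + a))/a = (-4 + a)/(a*(5 + a)))
(36 - 26)*(P(2) - 46*z(-1, 3)) = (36 - 26)*((-4 + 2)/(2*(5 + 2)) - 46*(-2)) = 10*((½)*(-2)/7 + 92) = 10*((½)*(⅐)*(-2) + 92) = 10*(-⅐ + 92) = 10*(643/7) = 6430/7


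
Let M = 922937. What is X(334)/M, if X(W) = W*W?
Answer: 111556/922937 ≈ 0.12087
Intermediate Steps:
X(W) = W²
X(334)/M = 334²/922937 = 111556*(1/922937) = 111556/922937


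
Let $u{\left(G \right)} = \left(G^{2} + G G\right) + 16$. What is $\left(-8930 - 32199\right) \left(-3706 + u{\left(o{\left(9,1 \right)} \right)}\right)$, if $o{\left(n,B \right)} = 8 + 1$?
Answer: $145103112$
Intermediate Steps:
$o{\left(n,B \right)} = 9$
$u{\left(G \right)} = 16 + 2 G^{2}$ ($u{\left(G \right)} = \left(G^{2} + G^{2}\right) + 16 = 2 G^{2} + 16 = 16 + 2 G^{2}$)
$\left(-8930 - 32199\right) \left(-3706 + u{\left(o{\left(9,1 \right)} \right)}\right) = \left(-8930 - 32199\right) \left(-3706 + \left(16 + 2 \cdot 9^{2}\right)\right) = - 41129 \left(-3706 + \left(16 + 2 \cdot 81\right)\right) = - 41129 \left(-3706 + \left(16 + 162\right)\right) = - 41129 \left(-3706 + 178\right) = \left(-41129\right) \left(-3528\right) = 145103112$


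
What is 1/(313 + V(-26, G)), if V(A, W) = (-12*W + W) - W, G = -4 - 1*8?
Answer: 1/457 ≈ 0.0021882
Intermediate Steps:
G = -12 (G = -4 - 8 = -12)
V(A, W) = -12*W (V(A, W) = -11*W - W = -12*W)
1/(313 + V(-26, G)) = 1/(313 - 12*(-12)) = 1/(313 + 144) = 1/457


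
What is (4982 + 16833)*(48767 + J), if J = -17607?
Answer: 679755400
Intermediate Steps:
(4982 + 16833)*(48767 + J) = (4982 + 16833)*(48767 - 17607) = 21815*31160 = 679755400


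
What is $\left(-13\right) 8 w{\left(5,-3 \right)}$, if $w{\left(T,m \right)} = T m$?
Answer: $1560$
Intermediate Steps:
$\left(-13\right) 8 w{\left(5,-3 \right)} = \left(-13\right) 8 \cdot 5 \left(-3\right) = \left(-104\right) \left(-15\right) = 1560$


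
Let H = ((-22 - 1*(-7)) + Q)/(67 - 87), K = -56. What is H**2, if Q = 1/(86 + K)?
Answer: 201601/360000 ≈ 0.56000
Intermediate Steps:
Q = 1/30 (Q = 1/(86 - 56) = 1/30 ≈ 0.033333)
H = 449/600 (H = ((-22 - 1*(-7)) + 1/30)/(67 - 87) = ((-22 + 7) + 1/30)/(-20) = (-15 + 1/30)*(-1/20) = -449/30*(-1/20) = 449/600 ≈ 0.74833)
H**2 = (449/600)**2 = 201601/360000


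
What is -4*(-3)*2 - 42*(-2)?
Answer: 108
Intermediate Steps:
-4*(-3)*2 - 42*(-2) = 12*2 - 7*(-12) = 24 + 84 = 108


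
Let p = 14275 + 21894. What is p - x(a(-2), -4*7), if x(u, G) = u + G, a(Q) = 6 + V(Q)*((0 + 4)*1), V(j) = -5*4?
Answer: 36271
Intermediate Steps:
V(j) = -20
a(Q) = -74 (a(Q) = 6 - 20*(0 + 4) = 6 - 80 = -74)
p = 36169
x(u, G) = G + u
p - x(a(-2), -4*7) = 36169 - (-4*7 - 74) = 36169 - (-28 - 74) = 36169 - 1*(-102) = 36169 + 102 = 36271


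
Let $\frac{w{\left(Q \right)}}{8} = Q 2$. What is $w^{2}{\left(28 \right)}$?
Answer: $200704$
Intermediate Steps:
$w{\left(Q \right)} = 16 Q$ ($w{\left(Q \right)} = 8 Q 2 = 8 \cdot 2 Q = 16 Q$)
$w^{2}{\left(28 \right)} = \left(16 \cdot 28\right)^{2} = 448^{2} = 200704$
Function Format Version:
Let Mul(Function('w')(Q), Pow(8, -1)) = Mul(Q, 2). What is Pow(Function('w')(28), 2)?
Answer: 200704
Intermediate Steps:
Function('w')(Q) = Mul(16, Q) (Function('w')(Q) = Mul(8, Mul(Q, 2)) = Mul(8, Mul(2, Q)) = Mul(16, Q))
Pow(Function('w')(28), 2) = Pow(Mul(16, 28), 2) = Pow(448, 2) = 200704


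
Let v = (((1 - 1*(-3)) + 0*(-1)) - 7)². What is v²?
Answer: 81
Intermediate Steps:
v = 9 (v = (((1 + 3) + 0) - 7)² = ((4 + 0) - 7)² = (4 - 7)² = (-3)² = 9)
v² = 9² = 81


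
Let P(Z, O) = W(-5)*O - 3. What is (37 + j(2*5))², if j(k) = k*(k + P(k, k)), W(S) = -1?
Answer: 49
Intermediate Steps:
P(Z, O) = -3 - O (P(Z, O) = -O - 3 = -3 - O)
j(k) = -3*k (j(k) = k*(k + (-3 - k)) = k*(-3) = -3*k)
(37 + j(2*5))² = (37 - 6*5)² = (37 - 3*10)² = (37 - 30)² = 7² = 49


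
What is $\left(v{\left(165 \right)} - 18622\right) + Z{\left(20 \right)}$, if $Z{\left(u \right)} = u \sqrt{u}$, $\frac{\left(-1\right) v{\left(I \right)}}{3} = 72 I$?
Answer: $-54262 + 40 \sqrt{5} \approx -54173.0$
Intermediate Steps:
$v{\left(I \right)} = - 216 I$ ($v{\left(I \right)} = - 3 \cdot 72 I = - 216 I$)
$Z{\left(u \right)} = u^{\frac{3}{2}}$
$\left(v{\left(165 \right)} - 18622\right) + Z{\left(20 \right)} = \left(\left(-216\right) 165 - 18622\right) + 20^{\frac{3}{2}} = \left(-35640 - 18622\right) + 40 \sqrt{5} = -54262 + 40 \sqrt{5}$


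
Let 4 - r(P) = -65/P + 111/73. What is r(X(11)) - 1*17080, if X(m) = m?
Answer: -13708504/803 ≈ -17072.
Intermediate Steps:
r(P) = 181/73 + 65/P (r(P) = 4 - (-65/P + 111/73) = 4 - (111/73 - 65/P) = 4 + (-111/73 + 65/P) = 181/73 + 65/P)
r(X(11)) - 1*17080 = (181/73 + 65/11) - 1*17080 = (181/73 + 65*(1/11)) - 17080 = (181/73 + 65/11) - 17080 = 6736/803 - 17080 = -13708504/803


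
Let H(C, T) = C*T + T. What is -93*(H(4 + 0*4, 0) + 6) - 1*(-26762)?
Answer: 26204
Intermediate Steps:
H(C, T) = T + C*T
-93*(H(4 + 0*4, 0) + 6) - 1*(-26762) = -93*(0*(1 + (4 + 0*4)) + 6) - 1*(-26762) = -93*(0*(1 + (4 + 0)) + 6) + 26762 = -93*(0*(1 + 4) + 6) + 26762 = -93*(0*5 + 6) + 26762 = -93*(0 + 6) + 26762 = -93*6 + 26762 = -558 + 26762 = 26204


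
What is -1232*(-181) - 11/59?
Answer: 13156517/59 ≈ 2.2299e+5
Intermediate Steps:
-1232*(-181) - 11/59 = 222992 + (1/59)*(-11) = 222992 - 11/59 = 13156517/59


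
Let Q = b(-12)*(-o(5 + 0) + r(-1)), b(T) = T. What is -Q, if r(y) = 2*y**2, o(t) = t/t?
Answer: 12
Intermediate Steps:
o(t) = 1
Q = -12 (Q = -12*(-1*1 + 2*(-1)**2) = -12*(-1 + 2*1) = -12*(-1 + 2) = -12*1 = -12)
-Q = -1*(-12) = 12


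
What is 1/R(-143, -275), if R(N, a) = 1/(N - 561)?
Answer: -704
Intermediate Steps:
R(N, a) = 1/(-561 + N)
1/R(-143, -275) = 1/(1/(-561 - 143)) = 1/(1/(-704)) = 1/(-1/704) = -704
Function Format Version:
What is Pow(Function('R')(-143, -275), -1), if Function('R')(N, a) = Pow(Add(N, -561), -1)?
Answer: -704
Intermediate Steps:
Function('R')(N, a) = Pow(Add(-561, N), -1)
Pow(Function('R')(-143, -275), -1) = Pow(Pow(Add(-561, -143), -1), -1) = Pow(Pow(-704, -1), -1) = Pow(Rational(-1, 704), -1) = -704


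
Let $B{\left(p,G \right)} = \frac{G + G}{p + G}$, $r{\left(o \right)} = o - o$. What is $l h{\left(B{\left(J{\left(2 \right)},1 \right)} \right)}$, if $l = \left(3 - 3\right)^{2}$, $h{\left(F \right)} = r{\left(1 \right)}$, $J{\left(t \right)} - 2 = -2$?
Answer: $0$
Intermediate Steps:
$J{\left(t \right)} = 0$ ($J{\left(t \right)} = 2 - 2 = 0$)
$r{\left(o \right)} = 0$
$B{\left(p,G \right)} = \frac{2 G}{G + p}$
$h{\left(F \right)} = 0$
$l = 0$ ($l = 0^{2} = 0$)
$l h{\left(B{\left(J{\left(2 \right)},1 \right)} \right)} = 0 \cdot 0 = 0$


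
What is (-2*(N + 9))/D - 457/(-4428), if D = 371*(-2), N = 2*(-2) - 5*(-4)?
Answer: 280247/1642788 ≈ 0.17059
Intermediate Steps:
N = 16 (N = -4 + 20 = 16)
D = -742
(-2*(N + 9))/D - 457/(-4428) = -2*(16 + 9)/(-742) - 457/(-4428) = -2*25*(-1/742) - 457*(-1/4428) = -1*50*(-1/742) + 457/4428 = -50*(-1/742) + 457/4428 = 25/371 + 457/4428 = 280247/1642788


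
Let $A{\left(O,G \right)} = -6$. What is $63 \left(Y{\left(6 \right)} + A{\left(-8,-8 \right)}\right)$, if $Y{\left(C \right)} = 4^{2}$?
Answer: $630$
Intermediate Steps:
$Y{\left(C \right)} = 16$
$63 \left(Y{\left(6 \right)} + A{\left(-8,-8 \right)}\right) = 63 \left(16 - 6\right) = 63 \cdot 10 = 630$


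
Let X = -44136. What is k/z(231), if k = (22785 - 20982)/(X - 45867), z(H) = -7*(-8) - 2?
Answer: -601/1620054 ≈ -0.00037098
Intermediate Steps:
z(H) = 54 (z(H) = 56 - 2 = 54)
k = -601/30001 (k = (22785 - 20982)/(-44136 - 45867) = 1803/(-90003) = 1803*(-1/90003) = -601/30001 ≈ -0.020033)
k/z(231) = -601/30001/54 = -601/30001*1/54 = -601/1620054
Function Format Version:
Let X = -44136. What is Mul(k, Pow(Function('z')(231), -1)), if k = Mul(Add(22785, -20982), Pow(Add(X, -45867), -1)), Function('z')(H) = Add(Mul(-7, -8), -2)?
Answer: Rational(-601, 1620054) ≈ -0.00037098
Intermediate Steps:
Function('z')(H) = 54 (Function('z')(H) = Add(56, -2) = 54)
k = Rational(-601, 30001) (k = Mul(Add(22785, -20982), Pow(Add(-44136, -45867), -1)) = Mul(1803, Pow(-90003, -1)) = Mul(1803, Rational(-1, 90003)) = Rational(-601, 30001) ≈ -0.020033)
Mul(k, Pow(Function('z')(231), -1)) = Mul(Rational(-601, 30001), Pow(54, -1)) = Mul(Rational(-601, 30001), Rational(1, 54)) = Rational(-601, 1620054)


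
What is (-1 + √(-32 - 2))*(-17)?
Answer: 17 - 17*I*√34 ≈ 17.0 - 99.126*I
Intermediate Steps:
(-1 + √(-32 - 2))*(-17) = (-1 + √(-34))*(-17) = (-1 + I*√34)*(-17) = 17 - 17*I*√34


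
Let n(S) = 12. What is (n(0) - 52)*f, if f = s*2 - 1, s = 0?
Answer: 40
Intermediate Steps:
f = -1 (f = 0*2 - 1 = 0 - 1 = -1)
(n(0) - 52)*f = (12 - 52)*(-1) = -40*(-1) = 40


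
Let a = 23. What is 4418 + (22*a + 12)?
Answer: 4936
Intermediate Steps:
4418 + (22*a + 12) = 4418 + (22*23 + 12) = 4418 + (506 + 12) = 4418 + 518 = 4936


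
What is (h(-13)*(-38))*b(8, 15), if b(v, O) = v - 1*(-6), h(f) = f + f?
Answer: 13832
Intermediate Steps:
h(f) = 2*f
b(v, O) = 6 + v (b(v, O) = v + 6 = 6 + v)
(h(-13)*(-38))*b(8, 15) = ((2*(-13))*(-38))*(6 + 8) = -26*(-38)*14 = 988*14 = 13832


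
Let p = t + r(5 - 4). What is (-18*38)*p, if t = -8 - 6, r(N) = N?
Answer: 8892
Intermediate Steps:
t = -14
p = -13 (p = -14 + (5 - 4) = -14 + 1 = -13)
(-18*38)*p = -18*38*(-13) = -684*(-13) = 8892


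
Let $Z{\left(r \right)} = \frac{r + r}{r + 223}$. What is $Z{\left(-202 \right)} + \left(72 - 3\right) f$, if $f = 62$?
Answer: $\frac{89434}{21} \approx 4258.8$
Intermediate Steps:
$Z{\left(r \right)} = \frac{2 r}{223 + r}$
$Z{\left(-202 \right)} + \left(72 - 3\right) f = 2 \left(-202\right) \frac{1}{223 - 202} + \left(72 - 3\right) 62 = 2 \left(-202\right) \frac{1}{21} + 69 \cdot 62 = 2 \left(-202\right) \frac{1}{21} + 4278 = - \frac{404}{21} + 4278 = \frac{89434}{21}$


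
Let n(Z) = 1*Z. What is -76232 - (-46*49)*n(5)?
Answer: -64962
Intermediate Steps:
n(Z) = Z
-76232 - (-46*49)*n(5) = -76232 - (-46*49)*5 = -76232 - (-2254)*5 = -76232 - 1*(-11270) = -76232 + 11270 = -64962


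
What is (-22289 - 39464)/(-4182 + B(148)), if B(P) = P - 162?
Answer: 61753/4196 ≈ 14.717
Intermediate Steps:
B(P) = -162 + P
(-22289 - 39464)/(-4182 + B(148)) = (-22289 - 39464)/(-4182 + (-162 + 148)) = -61753/(-4182 - 14) = -61753/(-4196) = -61753*(-1/4196) = 61753/4196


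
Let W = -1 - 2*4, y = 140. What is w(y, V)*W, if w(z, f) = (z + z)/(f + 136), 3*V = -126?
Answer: -1260/47 ≈ -26.809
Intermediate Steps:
W = -9 (W = -1 - 8 = -9)
V = -42 (V = (⅓)*(-126) = -42)
w(z, f) = 2*z/(136 + f) (w(z, f) = (2*z)/(136 + f) = 2*z/(136 + f))
w(y, V)*W = (2*140/(136 - 42))*(-9) = (2*140/94)*(-9) = (2*140*(1/94))*(-9) = (140/47)*(-9) = -1260/47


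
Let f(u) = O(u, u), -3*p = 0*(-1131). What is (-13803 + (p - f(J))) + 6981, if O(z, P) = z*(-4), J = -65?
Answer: -7082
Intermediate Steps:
p = 0 (p = -0*(-1131) = -⅓*0 = 0)
O(z, P) = -4*z
f(u) = -4*u
(-13803 + (p - f(J))) + 6981 = (-13803 + (0 - (-4)*(-65))) + 6981 = (-13803 + (0 - 1*260)) + 6981 = (-13803 + (0 - 260)) + 6981 = (-13803 - 260) + 6981 = -14063 + 6981 = -7082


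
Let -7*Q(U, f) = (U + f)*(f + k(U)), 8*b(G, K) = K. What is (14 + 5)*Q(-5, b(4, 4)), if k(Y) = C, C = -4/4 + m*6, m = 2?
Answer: 3933/28 ≈ 140.46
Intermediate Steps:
C = 11 (C = -4/4 + 2*6 = -4*¼ + 12 = -1 + 12 = 11)
b(G, K) = K/8
k(Y) = 11
Q(U, f) = -(11 + f)*(U + f)/7 (Q(U, f) = -(U + f)*(f + 11)/7 = -(U + f)*(11 + f)/7 = -(11 + f)*(U + f)/7)
(14 + 5)*Q(-5, b(4, 4)) = (14 + 5)*(-11/7*(-5) - 11*4/56 - ((⅛)*4)²/7 - ⅐*(-5)*(⅛)*4) = 19*(55/7 - 11/7*½ - (½)²/7 - ⅐*(-5)*½) = 19*(55/7 - 11/14 - ⅐*¼ + 5/14) = 19*(55/7 - 11/14 - 1/28 + 5/14) = 19*(207/28) = 3933/28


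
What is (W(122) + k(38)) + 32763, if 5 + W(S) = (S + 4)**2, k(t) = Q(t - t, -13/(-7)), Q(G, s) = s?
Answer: 340451/7 ≈ 48636.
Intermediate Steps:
k(t) = 13/7 (k(t) = -13/(-7) = -13*(-1/7) = 13/7)
W(S) = -5 + (4 + S)**2 (W(S) = -5 + (S + 4)**2 = -5 + (4 + S)**2)
(W(122) + k(38)) + 32763 = ((-5 + (4 + 122)**2) + 13/7) + 32763 = ((-5 + 126**2) + 13/7) + 32763 = ((-5 + 15876) + 13/7) + 32763 = (15871 + 13/7) + 32763 = 111110/7 + 32763 = 340451/7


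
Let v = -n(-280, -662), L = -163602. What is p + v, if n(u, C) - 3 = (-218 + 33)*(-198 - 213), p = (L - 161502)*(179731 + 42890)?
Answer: -72375053622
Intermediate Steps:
p = -72374977584 (p = (-163602 - 161502)*(179731 + 42890) = -325104*222621 = -72374977584)
n(u, C) = 76038 (n(u, C) = 3 + (-218 + 33)*(-198 - 213) = 3 - 185*(-411) = 3 + 76035 = 76038)
v = -76038 (v = -1*76038 = -76038)
p + v = -72374977584 - 76038 = -72375053622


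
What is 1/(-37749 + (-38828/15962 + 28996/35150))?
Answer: -140266075/5295129557687 ≈ -2.6490e-5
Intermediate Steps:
1/(-37749 + (-38828/15962 + 28996/35150)) = 1/(-37749 + (-38828*1/15962 + 28996*(1/35150))) = 1/(-37749 + (-19414/7981 + 14498/17575)) = 1/(-37749 - 225492512/140266075) = 1/(-5295129557687/140266075) = -140266075/5295129557687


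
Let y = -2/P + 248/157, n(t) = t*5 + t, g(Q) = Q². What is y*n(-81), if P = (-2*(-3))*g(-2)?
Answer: -228339/314 ≈ -727.19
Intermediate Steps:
P = 24 (P = -2*(-3)*(-2)² = 6*4 = 24)
n(t) = 6*t (n(t) = 5*t + t = 6*t)
y = 2819/1884 (y = -2/24 + 248/157 = -2*1/24 + 248*(1/157) = -1/12 + 248/157 = 2819/1884 ≈ 1.4963)
y*n(-81) = 2819*(6*(-81))/1884 = (2819/1884)*(-486) = -228339/314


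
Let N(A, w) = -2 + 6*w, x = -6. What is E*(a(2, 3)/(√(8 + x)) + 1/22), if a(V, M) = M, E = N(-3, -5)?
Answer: -16/11 - 48*√2 ≈ -69.337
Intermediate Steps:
E = -32 (E = -2 + 6*(-5) = -2 - 30 = -32)
E*(a(2, 3)/(√(8 + x)) + 1/22) = -32*(3/(√(8 - 6)) + 1/22) = -32*(3/(√2) + 1*(1/22)) = -32*(3*(√2/2) + 1/22) = -32*(3*√2/2 + 1/22) = -32*(1/22 + 3*√2/2) = -16/11 - 48*√2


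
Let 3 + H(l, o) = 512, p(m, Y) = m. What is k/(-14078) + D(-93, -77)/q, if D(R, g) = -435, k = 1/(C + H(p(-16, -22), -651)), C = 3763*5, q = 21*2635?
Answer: -7889258577/1003567630408 ≈ -0.0078612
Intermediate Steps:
H(l, o) = 509 (H(l, o) = -3 + 512 = 509)
q = 55335
C = 18815
k = 1/19324 (k = 1/(18815 + 509) = 1/19324 ≈ 5.1749e-5)
k/(-14078) + D(-93, -77)/q = (1/19324)/(-14078) - 435/55335 = (1/19324)*(-1/14078) - 435*1/55335 = -1/272043272 - 29/3689 = -7889258577/1003567630408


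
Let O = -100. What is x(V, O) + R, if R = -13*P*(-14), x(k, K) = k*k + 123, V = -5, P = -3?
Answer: -398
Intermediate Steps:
x(k, K) = 123 + k**2 (x(k, K) = k**2 + 123 = 123 + k**2)
R = -546 (R = -13*(-3)*(-14) = 39*(-14) = -546)
x(V, O) + R = (123 + (-5)**2) - 546 = (123 + 25) - 546 = 148 - 546 = -398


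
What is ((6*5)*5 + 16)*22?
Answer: 3652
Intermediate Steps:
((6*5)*5 + 16)*22 = (30*5 + 16)*22 = (150 + 16)*22 = 166*22 = 3652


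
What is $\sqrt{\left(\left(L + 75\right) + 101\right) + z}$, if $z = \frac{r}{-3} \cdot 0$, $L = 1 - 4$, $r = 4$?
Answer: $\sqrt{173} \approx 13.153$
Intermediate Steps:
$L = -3$ ($L = 1 - 4 = -3$)
$z = 0$ ($z = \frac{4}{-3} \cdot 0 = 4 \left(- \frac{1}{3}\right) 0 = \left(- \frac{4}{3}\right) 0 = 0$)
$\sqrt{\left(\left(L + 75\right) + 101\right) + z} = \sqrt{\left(\left(-3 + 75\right) + 101\right) + 0} = \sqrt{\left(72 + 101\right) + 0} = \sqrt{173 + 0} = \sqrt{173}$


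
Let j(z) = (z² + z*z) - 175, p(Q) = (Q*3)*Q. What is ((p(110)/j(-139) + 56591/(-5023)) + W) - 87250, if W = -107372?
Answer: -3418800634909/17565431 ≈ -1.9463e+5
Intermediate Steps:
p(Q) = 3*Q² (p(Q) = (3*Q)*Q = 3*Q²)
j(z) = -175 + 2*z² (j(z) = (z² + z²) - 175 = 2*z² - 175 = -175 + 2*z²)
((p(110)/j(-139) + 56591/(-5023)) + W) - 87250 = (((3*110²)/(-175 + 2*(-139)²) + 56591/(-5023)) - 107372) - 87250 = (((3*12100)/(-175 + 2*19321) + 56591*(-1/5023)) - 107372) - 87250 = ((36300/(-175 + 38642) - 56591/5023) - 107372) - 87250 = ((36300/38467 - 56591/5023) - 107372) - 87250 = ((36300*(1/38467) - 56591/5023) - 107372) - 87250 = ((3300/3497 - 56591/5023) - 107372) - 87250 = (-181322827/17565431 - 107372) - 87250 = -1886216780159/17565431 - 87250 = -3418800634909/17565431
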